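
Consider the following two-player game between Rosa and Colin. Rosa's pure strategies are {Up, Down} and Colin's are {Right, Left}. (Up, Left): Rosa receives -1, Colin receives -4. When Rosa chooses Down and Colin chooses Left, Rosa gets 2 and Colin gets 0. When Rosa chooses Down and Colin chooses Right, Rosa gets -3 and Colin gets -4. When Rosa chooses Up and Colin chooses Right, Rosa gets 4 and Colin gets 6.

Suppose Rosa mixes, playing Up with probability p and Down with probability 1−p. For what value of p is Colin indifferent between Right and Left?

For Colin to be willing to mix, Colin must be indifferent between Right and Left, which pins down Rosa's mix.
  Colin's payoff to Right: p·6 + (1−p)·(-4) = 10p - 4
  Colin's payoff to Left: p·(-4) + (1−p)·0 = -4p
  10p - 4 = -4p  ⇒  14p = 4  ⇒  p = 2/7.

p = 2/7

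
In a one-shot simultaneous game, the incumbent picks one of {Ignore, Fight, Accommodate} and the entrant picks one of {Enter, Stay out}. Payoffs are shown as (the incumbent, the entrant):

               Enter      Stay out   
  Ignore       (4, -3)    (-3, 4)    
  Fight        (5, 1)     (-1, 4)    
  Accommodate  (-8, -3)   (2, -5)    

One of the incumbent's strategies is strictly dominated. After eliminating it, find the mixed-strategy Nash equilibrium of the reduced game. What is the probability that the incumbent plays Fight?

p = 2/5

The incumbent's strategy Ignore is strictly dominated by Fight: 5 > 4 and -1 > -3. Eliminate Ignore.
The entrant's indifference between Enter and Stay out determines the incumbent's mixing probability p:
  the entrant's payoff from Enter: p·1 + (1−p)·(-3) = 4p - 3
  the entrant's payoff from Stay out: p·4 + (1−p)·(-5) = 9p - 5
  4p - 3 = 9p - 5  ⇒  -5p = -2  ⇒  p = 2/5.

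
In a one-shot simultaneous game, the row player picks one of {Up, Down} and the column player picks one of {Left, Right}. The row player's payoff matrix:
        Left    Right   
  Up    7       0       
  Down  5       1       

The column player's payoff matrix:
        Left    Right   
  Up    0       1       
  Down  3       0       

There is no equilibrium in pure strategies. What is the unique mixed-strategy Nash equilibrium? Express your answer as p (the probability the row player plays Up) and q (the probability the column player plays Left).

p = 3/4, q = 1/3

The column player's indifference between Left and Right determines the row player's mixing probability p:
  the column player's payoff from Left: p·0 + (1−p)·3 = -3p + 3
  the column player's payoff from Right: p·1 + (1−p)·0 = p
  -3p + 3 = p  ⇒  -4p = -3  ⇒  p = 3/4.
The row player's indifference between Up and Down determines the column player's mixing probability q:
  the row player's expected payoff from Up: q·7 + (1−q)·0 = 7q
  the row player's expected payoff from Down: q·5 + (1−q)·1 = 4q + 1
  7q = 4q + 1  ⇒  3q = 1  ⇒  q = 1/3.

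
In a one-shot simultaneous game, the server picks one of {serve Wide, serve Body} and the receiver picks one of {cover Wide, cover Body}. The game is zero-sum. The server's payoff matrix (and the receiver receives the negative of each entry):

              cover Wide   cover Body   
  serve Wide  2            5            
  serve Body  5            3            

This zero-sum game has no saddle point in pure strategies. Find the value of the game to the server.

v = 19/5

The receiver's mix must leave the server indifferent between serve Wide and serve Body.
  the server's expected payoff from serve Wide: q·2 + (1−q)·5 = -3q + 5
  the server's expected payoff from serve Body: q·5 + (1−q)·3 = 2q + 3
  -3q + 5 = 2q + 3  ⇒  -5q = -2  ⇒  q = 2/5.
The value is the server's expected payoff against this mix (using serve Wide): (2/5)·2 + (3/5)·5 = 19/5.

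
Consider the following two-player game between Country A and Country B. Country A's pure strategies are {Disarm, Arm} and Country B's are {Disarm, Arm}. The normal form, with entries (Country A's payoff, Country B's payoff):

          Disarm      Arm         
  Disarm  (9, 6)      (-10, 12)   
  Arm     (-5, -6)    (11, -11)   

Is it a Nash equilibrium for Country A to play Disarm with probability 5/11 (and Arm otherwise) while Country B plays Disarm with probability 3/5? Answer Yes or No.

Check Country B's indifference given Country A's mix p = 5/11:
  payoff from Disarm = -6/11; payoff from Arm = -6/11 — equal.
Check Country A's indifference given Country B's mix q = 3/5:
  payoff from Disarm = 7/5; payoff from Arm = 7/5 — equal.
Both players are indifferent, so neither can profitably deviate.

Yes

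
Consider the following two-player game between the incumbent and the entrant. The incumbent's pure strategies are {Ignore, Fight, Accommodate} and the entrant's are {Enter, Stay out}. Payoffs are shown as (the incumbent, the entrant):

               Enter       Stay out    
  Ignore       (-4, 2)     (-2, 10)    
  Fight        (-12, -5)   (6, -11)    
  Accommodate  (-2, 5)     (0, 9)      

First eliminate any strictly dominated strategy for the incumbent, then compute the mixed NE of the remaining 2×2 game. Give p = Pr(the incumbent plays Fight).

The incumbent's strategy Ignore is strictly dominated by Accommodate: -2 > -4 and 0 > -2. Eliminate Ignore.
Set the entrant's expected payoff from Enter equal to that from Stay out:
  the entrant's expected payoff from Enter: p·(-5) + (1−p)·5 = -10p + 5
  the entrant's expected payoff from Stay out: p·(-11) + (1−p)·9 = -20p + 9
  -10p + 5 = -20p + 9  ⇒  10p = 4  ⇒  p = 2/5.

p = 2/5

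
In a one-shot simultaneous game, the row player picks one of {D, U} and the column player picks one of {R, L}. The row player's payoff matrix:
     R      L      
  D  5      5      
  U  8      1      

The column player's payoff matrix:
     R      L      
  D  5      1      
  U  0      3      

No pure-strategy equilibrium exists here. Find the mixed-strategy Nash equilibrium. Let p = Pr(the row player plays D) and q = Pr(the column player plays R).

p = 3/7, q = 4/7

The column player's indifference between R and L determines the row player's mixing probability p:
  the column player's payoff from R: p·5 + (1−p)·0 = 5p
  the column player's payoff from L: p·1 + (1−p)·3 = -2p + 3
  5p = -2p + 3  ⇒  7p = 3  ⇒  p = 3/7.
Set the row player's expected payoff from D equal to that from U:
  the row player's payoff from D: q·5 + (1−q)·5 = 5
  the row player's payoff from U: q·8 + (1−q)·1 = 7q + 1
  5 = 7q + 1  ⇒  -7q = -4  ⇒  q = 4/7.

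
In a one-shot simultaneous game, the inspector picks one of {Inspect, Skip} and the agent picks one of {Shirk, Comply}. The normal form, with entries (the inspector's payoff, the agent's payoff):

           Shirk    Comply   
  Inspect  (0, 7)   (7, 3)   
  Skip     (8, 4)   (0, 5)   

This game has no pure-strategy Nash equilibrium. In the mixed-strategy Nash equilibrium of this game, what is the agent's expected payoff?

The agent's indifference between Shirk and Comply determines the inspector's mixing probability p:
  the agent's expected payoff from Shirk: p·7 + (1−p)·4 = 3p + 4
  the agent's expected payoff from Comply: p·3 + (1−p)·5 = -2p + 5
  3p + 4 = -2p + 5  ⇒  5p = 1  ⇒  p = 1/5.
At equilibrium the agent is indifferent across columns, so the agent's payoff equals the payoff from Shirk: (1/5)·7 + (4/5)·4 = 23/5.

23/5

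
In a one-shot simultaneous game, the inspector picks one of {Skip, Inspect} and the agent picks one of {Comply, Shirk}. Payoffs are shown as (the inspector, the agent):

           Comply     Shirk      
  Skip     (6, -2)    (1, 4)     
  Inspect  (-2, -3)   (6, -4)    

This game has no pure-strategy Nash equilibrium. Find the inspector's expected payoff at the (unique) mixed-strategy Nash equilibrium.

38/13

The agent's mix must leave the inspector indifferent between Skip and Inspect.
  the inspector's payoff from Skip: q·6 + (1−q)·1 = 5q + 1
  the inspector's payoff from Inspect: q·(-2) + (1−q)·6 = -8q + 6
  5q + 1 = -8q + 6  ⇒  13q = 5  ⇒  q = 5/13.
At equilibrium the inspector is indifferent across rows, so the inspector's payoff equals the payoff from Skip: (5/13)·6 + (8/13)·1 = 38/13.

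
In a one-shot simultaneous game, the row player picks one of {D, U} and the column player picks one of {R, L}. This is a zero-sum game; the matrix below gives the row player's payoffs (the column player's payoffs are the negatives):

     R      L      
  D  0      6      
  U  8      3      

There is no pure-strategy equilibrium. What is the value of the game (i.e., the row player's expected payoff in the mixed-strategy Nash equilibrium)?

v = 48/11

The row player's indifference between D and U determines the column player's mixing probability q:
  the row player's payoff from D: q·0 + (1−q)·6 = -6q + 6
  the row player's payoff from U: q·8 + (1−q)·3 = 5q + 3
  -6q + 6 = 5q + 3  ⇒  -11q = -3  ⇒  q = 3/11.
The value is the row player's expected payoff against this mix (using D): (3/11)·0 + (8/11)·6 = 48/11.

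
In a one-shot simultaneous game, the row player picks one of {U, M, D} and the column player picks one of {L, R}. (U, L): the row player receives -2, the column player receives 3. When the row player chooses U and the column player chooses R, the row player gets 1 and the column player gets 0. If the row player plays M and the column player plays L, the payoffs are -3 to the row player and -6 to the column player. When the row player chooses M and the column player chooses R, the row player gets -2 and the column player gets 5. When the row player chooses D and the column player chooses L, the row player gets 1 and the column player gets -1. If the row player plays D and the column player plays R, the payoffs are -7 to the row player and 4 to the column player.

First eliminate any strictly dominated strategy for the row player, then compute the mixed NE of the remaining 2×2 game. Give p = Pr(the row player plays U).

p = 5/8

The row player's strategy M is strictly dominated by U: -2 > -3 and 1 > -2. Eliminate M.
The column player's indifference between L and R determines the row player's mixing probability p:
  the column player's payoff from L: p·3 + (1−p)·(-1) = 4p - 1
  the column player's payoff from R: p·0 + (1−p)·4 = -4p + 4
  4p - 1 = -4p + 4  ⇒  8p = 5  ⇒  p = 5/8.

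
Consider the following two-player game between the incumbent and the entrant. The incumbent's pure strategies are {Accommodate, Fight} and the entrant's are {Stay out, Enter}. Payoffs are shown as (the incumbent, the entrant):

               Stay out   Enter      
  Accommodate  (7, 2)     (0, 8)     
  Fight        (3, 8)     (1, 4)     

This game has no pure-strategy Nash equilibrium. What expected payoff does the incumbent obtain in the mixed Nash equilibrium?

7/5

The incumbent's indifference between Accommodate and Fight determines the entrant's mixing probability q:
  the incumbent's expected payoff from Accommodate: q·7 + (1−q)·0 = 7q
  the incumbent's expected payoff from Fight: q·3 + (1−q)·1 = 2q + 1
  7q = 2q + 1  ⇒  5q = 1  ⇒  q = 1/5.
At equilibrium the incumbent is indifferent across rows, so the incumbent's payoff equals the payoff from Accommodate: (1/5)·7 + (4/5)·0 = 7/5.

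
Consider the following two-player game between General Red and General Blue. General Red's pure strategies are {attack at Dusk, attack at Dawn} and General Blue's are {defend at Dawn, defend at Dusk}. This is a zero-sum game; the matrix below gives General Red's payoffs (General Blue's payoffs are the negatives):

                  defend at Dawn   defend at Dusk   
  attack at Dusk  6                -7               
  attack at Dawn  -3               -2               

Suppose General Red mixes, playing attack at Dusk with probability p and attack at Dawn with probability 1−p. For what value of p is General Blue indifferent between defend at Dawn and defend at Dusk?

p = 1/14

In a mixed equilibrium General Blue is indifferent between defend at Dawn and defend at Dusk; this condition fixes p.
  General Blue's payoff to defend at Dawn: p·(-6) + (1−p)·3 = -9p + 3
  General Blue's payoff to defend at Dusk: p·7 + (1−p)·2 = 5p + 2
  -9p + 3 = 5p + 2  ⇒  -14p = -1  ⇒  p = 1/14.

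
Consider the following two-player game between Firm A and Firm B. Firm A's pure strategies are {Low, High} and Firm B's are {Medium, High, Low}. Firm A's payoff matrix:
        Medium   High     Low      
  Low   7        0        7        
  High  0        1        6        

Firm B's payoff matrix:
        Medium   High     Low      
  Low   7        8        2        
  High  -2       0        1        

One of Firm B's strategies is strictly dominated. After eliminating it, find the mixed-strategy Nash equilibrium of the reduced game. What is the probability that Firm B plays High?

q = 1/2

Firm B's strategy Medium is strictly dominated by High: 8 > 7 and 0 > -2. Eliminate Medium.
Set Firm A's expected payoff from Low equal to that from High:
  Firm A's expected payoff from Low: q·0 + (1−q)·7 = -7q + 7
  Firm A's expected payoff from High: q·1 + (1−q)·6 = -5q + 6
  -7q + 7 = -5q + 6  ⇒  -2q = -1  ⇒  q = 1/2.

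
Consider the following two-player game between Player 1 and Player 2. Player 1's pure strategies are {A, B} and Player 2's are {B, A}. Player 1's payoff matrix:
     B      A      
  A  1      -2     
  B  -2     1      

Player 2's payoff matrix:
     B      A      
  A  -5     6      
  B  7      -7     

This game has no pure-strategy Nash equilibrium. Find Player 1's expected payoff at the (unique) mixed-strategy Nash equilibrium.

-1/2

For Player 1 to be willing to mix, Player 1 must be indifferent between A and B, which pins down Player 2's mix.
  Player 1's payoff to A: q·1 + (1−q)·(-2) = 3q - 2
  Player 1's payoff to B: q·(-2) + (1−q)·1 = -3q + 1
  3q - 2 = -3q + 1  ⇒  6q = 3  ⇒  q = 1/2.
At equilibrium Player 1 is indifferent across rows, so Player 1's payoff equals the payoff from A: (1/2)·1 + (1/2)·(-2) = -1/2.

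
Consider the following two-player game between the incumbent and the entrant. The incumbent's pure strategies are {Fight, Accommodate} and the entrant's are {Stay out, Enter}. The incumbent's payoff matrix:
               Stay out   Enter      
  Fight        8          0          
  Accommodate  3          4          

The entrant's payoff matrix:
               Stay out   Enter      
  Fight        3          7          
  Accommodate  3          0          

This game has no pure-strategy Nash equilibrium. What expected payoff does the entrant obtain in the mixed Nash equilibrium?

3

The incumbent's mix must leave the entrant indifferent between Stay out and Enter.
  the entrant's expected payoff from Stay out: p·3 + (1−p)·3 = 3
  the entrant's expected payoff from Enter: p·7 + (1−p)·0 = 7p
  3 = 7p  ⇒  -7p = -3  ⇒  p = 3/7.
At equilibrium the entrant is indifferent across columns, so the entrant's payoff equals the payoff from Stay out: (3/7)·3 + (4/7)·3 = 3.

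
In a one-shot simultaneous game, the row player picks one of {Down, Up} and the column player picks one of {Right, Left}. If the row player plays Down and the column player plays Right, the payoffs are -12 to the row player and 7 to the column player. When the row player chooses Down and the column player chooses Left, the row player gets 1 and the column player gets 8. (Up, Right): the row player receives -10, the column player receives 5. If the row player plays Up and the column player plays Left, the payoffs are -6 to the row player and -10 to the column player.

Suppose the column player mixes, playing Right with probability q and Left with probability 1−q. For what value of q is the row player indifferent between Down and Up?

q = 7/9

Set the row player's expected payoff from Down equal to that from Up:
  the row player's payoff to Down: q·(-12) + (1−q)·1 = -13q + 1
  the row player's payoff to Up: q·(-10) + (1−q)·(-6) = -4q - 6
  -13q + 1 = -4q - 6  ⇒  -9q = -7  ⇒  q = 7/9.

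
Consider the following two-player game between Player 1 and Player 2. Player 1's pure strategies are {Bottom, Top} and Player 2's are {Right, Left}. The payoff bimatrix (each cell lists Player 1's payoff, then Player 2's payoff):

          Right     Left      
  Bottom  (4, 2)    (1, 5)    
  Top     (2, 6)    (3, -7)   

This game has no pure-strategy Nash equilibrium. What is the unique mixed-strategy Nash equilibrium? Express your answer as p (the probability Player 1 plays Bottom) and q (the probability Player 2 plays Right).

Player 1's mix must leave Player 2 indifferent between Right and Left.
  Player 2's payoff from Right: p·2 + (1−p)·6 = -4p + 6
  Player 2's payoff from Left: p·5 + (1−p)·(-7) = 12p - 7
  -4p + 6 = 12p - 7  ⇒  -16p = -13  ⇒  p = 13/16.
Set Player 1's expected payoff from Bottom equal to that from Top:
  Player 1's payoff from Bottom: q·4 + (1−q)·1 = 3q + 1
  Player 1's payoff from Top: q·2 + (1−q)·3 = -q + 3
  3q + 1 = -q + 3  ⇒  4q = 2  ⇒  q = 1/2.

p = 13/16, q = 1/2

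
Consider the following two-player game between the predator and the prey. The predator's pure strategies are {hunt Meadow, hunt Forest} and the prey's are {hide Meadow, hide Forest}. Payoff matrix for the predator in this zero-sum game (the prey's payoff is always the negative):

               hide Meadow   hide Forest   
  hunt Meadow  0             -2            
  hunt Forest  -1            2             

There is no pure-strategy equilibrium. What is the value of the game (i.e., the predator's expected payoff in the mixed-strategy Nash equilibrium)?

v = -2/5

In a mixed equilibrium the predator is indifferent between hunt Meadow and hunt Forest; this condition fixes q.
  the predator's payoff to hunt Meadow: q·0 + (1−q)·(-2) = 2q - 2
  the predator's payoff to hunt Forest: q·(-1) + (1−q)·2 = -3q + 2
  2q - 2 = -3q + 2  ⇒  5q = 4  ⇒  q = 4/5.
The value is the predator's expected payoff against this mix (using hunt Meadow): (4/5)·0 + (1/5)·(-2) = -2/5.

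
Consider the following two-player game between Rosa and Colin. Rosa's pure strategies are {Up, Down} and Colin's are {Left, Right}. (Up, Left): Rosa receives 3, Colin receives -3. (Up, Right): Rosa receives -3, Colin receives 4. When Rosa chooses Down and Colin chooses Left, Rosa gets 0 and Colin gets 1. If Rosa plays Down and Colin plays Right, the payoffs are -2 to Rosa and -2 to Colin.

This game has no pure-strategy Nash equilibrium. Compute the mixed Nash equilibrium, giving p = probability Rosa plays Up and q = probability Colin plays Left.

For Colin to be willing to mix, Colin must be indifferent between Left and Right, which pins down Rosa's mix.
  Colin's payoff from Left: p·(-3) + (1−p)·1 = -4p + 1
  Colin's payoff from Right: p·4 + (1−p)·(-2) = 6p - 2
  -4p + 1 = 6p - 2  ⇒  -10p = -3  ⇒  p = 3/10.
For Rosa to be willing to mix, Rosa must be indifferent between Up and Down, which pins down Colin's mix.
  Rosa's expected payoff from Up: q·3 + (1−q)·(-3) = 6q - 3
  Rosa's expected payoff from Down: q·0 + (1−q)·(-2) = 2q - 2
  6q - 3 = 2q - 2  ⇒  4q = 1  ⇒  q = 1/4.

p = 3/10, q = 1/4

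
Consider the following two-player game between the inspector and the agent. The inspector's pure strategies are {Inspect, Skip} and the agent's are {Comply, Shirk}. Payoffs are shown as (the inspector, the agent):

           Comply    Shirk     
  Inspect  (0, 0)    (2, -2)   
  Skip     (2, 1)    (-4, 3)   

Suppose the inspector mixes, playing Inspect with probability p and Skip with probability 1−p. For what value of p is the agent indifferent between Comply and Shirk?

p = 1/2

For the agent to be willing to mix, the agent must be indifferent between Comply and Shirk, which pins down the inspector's mix.
  the agent's payoff to Comply: p·0 + (1−p)·1 = -p + 1
  the agent's payoff to Shirk: p·(-2) + (1−p)·3 = -5p + 3
  -p + 1 = -5p + 3  ⇒  4p = 2  ⇒  p = 1/2.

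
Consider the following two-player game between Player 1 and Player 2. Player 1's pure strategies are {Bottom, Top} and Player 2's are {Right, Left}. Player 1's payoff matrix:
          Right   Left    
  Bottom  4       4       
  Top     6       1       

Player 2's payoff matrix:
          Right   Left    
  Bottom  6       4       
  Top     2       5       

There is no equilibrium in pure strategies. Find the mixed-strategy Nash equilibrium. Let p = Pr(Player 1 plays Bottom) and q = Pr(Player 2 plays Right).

Set Player 2's expected payoff from Right equal to that from Left:
  Player 2's payoff from Right: p·6 + (1−p)·2 = 4p + 2
  Player 2's payoff from Left: p·4 + (1−p)·5 = -p + 5
  4p + 2 = -p + 5  ⇒  5p = 3  ⇒  p = 3/5.
Player 2's mix must leave Player 1 indifferent between Bottom and Top.
  Player 1's expected payoff from Bottom: q·4 + (1−q)·4 = 4
  Player 1's expected payoff from Top: q·6 + (1−q)·1 = 5q + 1
  4 = 5q + 1  ⇒  -5q = -3  ⇒  q = 3/5.

p = 3/5, q = 3/5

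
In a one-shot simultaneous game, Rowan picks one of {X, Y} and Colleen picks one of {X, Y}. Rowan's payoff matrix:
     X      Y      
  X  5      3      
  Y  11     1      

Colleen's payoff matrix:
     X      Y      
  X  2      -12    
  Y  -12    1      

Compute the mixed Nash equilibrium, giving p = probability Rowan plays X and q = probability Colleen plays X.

p = 13/27, q = 1/4

Rowan's mix must leave Colleen indifferent between X and Y.
  Colleen's expected payoff from X: p·2 + (1−p)·(-12) = 14p - 12
  Colleen's expected payoff from Y: p·(-12) + (1−p)·1 = -13p + 1
  14p - 12 = -13p + 1  ⇒  27p = 13  ⇒  p = 13/27.
Set Rowan's expected payoff from X equal to that from Y:
  Rowan's expected payoff from X: q·5 + (1−q)·3 = 2q + 3
  Rowan's expected payoff from Y: q·11 + (1−q)·1 = 10q + 1
  2q + 3 = 10q + 1  ⇒  -8q = -2  ⇒  q = 1/4.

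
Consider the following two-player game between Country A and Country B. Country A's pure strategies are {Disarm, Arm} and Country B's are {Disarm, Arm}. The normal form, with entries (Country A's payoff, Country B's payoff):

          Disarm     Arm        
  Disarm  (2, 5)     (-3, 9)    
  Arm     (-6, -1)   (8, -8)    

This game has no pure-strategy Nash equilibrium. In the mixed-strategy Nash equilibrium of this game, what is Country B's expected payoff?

For Country B to be willing to mix, Country B must be indifferent between Disarm and Arm, which pins down Country A's mix.
  Country B's expected payoff from Disarm: p·5 + (1−p)·(-1) = 6p - 1
  Country B's expected payoff from Arm: p·9 + (1−p)·(-8) = 17p - 8
  6p - 1 = 17p - 8  ⇒  -11p = -7  ⇒  p = 7/11.
At equilibrium Country B is indifferent across columns, so Country B's payoff equals the payoff from Disarm: (7/11)·5 + (4/11)·(-1) = 31/11.

31/11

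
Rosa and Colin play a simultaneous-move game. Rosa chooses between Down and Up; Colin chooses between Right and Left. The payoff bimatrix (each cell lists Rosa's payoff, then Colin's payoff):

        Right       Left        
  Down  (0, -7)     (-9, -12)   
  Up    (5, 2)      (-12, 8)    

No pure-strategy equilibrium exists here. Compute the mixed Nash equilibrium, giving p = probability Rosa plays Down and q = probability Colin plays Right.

Colin's indifference between Right and Left determines Rosa's mixing probability p:
  Colin's expected payoff from Right: p·(-7) + (1−p)·2 = -9p + 2
  Colin's expected payoff from Left: p·(-12) + (1−p)·8 = -20p + 8
  -9p + 2 = -20p + 8  ⇒  11p = 6  ⇒  p = 6/11.
For Rosa to be willing to mix, Rosa must be indifferent between Down and Up, which pins down Colin's mix.
  Rosa's payoff to Down: q·0 + (1−q)·(-9) = 9q - 9
  Rosa's payoff to Up: q·5 + (1−q)·(-12) = 17q - 12
  9q - 9 = 17q - 12  ⇒  -8q = -3  ⇒  q = 3/8.

p = 6/11, q = 3/8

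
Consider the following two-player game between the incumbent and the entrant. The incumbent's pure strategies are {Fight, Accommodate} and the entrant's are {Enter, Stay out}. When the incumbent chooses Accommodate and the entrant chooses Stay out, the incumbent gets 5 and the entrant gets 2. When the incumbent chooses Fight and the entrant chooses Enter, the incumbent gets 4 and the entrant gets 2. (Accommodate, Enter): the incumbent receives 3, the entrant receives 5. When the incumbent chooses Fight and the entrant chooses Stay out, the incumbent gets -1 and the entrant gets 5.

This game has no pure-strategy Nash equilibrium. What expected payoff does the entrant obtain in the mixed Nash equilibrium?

Set the entrant's expected payoff from Enter equal to that from Stay out:
  the entrant's payoff to Enter: p·2 + (1−p)·5 = -3p + 5
  the entrant's payoff to Stay out: p·5 + (1−p)·2 = 3p + 2
  -3p + 5 = 3p + 2  ⇒  -6p = -3  ⇒  p = 1/2.
At equilibrium the entrant is indifferent across columns, so the entrant's payoff equals the payoff from Enter: (1/2)·2 + (1/2)·5 = 7/2.

7/2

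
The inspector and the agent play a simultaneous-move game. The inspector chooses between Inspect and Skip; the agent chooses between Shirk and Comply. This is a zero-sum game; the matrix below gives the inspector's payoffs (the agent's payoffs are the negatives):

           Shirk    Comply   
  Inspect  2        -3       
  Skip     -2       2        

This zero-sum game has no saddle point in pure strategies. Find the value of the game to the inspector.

v = -2/9

The inspector's indifference between Inspect and Skip determines the agent's mixing probability q:
  the inspector's expected payoff from Inspect: q·2 + (1−q)·(-3) = 5q - 3
  the inspector's expected payoff from Skip: q·(-2) + (1−q)·2 = -4q + 2
  5q - 3 = -4q + 2  ⇒  9q = 5  ⇒  q = 5/9.
The value is the inspector's expected payoff against this mix (using Inspect): (5/9)·2 + (4/9)·(-3) = -2/9.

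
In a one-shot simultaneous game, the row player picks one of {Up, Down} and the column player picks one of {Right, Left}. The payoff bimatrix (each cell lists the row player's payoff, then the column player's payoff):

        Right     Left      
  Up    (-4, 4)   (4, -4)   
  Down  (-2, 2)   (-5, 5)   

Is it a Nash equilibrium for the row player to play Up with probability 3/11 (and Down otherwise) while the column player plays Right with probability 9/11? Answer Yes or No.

Check the column player's indifference given the row player's mix p = 3/11:
  payoff from Right = 28/11; payoff from Left = 28/11 — equal.
Check the row player's indifference given the column player's mix q = 9/11:
  payoff from Up = -28/11; payoff from Down = -28/11 — equal.
Both players are indifferent, so neither can profitably deviate.

Yes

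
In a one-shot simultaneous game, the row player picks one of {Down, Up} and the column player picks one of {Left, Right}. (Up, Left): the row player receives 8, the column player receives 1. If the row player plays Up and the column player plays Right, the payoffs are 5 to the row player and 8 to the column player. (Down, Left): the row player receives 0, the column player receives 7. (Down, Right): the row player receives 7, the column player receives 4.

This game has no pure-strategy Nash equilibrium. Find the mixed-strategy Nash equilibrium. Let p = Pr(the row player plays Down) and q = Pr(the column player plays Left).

In a mixed equilibrium the column player is indifferent between Left and Right; this condition fixes p.
  the column player's payoff from Left: p·7 + (1−p)·1 = 6p + 1
  the column player's payoff from Right: p·4 + (1−p)·8 = -4p + 8
  6p + 1 = -4p + 8  ⇒  10p = 7  ⇒  p = 7/10.
The column player's mix must leave the row player indifferent between Down and Up.
  the row player's payoff to Down: q·0 + (1−q)·7 = -7q + 7
  the row player's payoff to Up: q·8 + (1−q)·5 = 3q + 5
  -7q + 7 = 3q + 5  ⇒  -10q = -2  ⇒  q = 1/5.

p = 7/10, q = 1/5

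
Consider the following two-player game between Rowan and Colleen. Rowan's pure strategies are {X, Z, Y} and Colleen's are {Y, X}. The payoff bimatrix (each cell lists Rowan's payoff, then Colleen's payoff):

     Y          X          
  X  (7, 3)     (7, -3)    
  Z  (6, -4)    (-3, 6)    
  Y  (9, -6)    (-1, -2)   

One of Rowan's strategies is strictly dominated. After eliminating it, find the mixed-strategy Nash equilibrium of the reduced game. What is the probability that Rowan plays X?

p = 2/5

Rowan's strategy Z is strictly dominated by Y: 9 > 6 and -1 > -3. Eliminate Z.
For Colleen to be willing to mix, Colleen must be indifferent between Y and X, which pins down Rowan's mix.
  Colleen's payoff from Y: p·3 + (1−p)·(-6) = 9p - 6
  Colleen's payoff from X: p·(-3) + (1−p)·(-2) = -p - 2
  9p - 6 = -p - 2  ⇒  10p = 4  ⇒  p = 2/5.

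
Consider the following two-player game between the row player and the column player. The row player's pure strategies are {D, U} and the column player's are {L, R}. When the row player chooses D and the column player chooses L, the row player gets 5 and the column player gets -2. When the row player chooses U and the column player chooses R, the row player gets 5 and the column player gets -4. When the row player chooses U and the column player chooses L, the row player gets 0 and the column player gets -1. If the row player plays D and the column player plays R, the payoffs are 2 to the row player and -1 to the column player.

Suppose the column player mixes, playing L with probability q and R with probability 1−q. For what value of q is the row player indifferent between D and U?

q = 3/8

In a mixed equilibrium the row player is indifferent between D and U; this condition fixes q.
  the row player's payoff to D: q·5 + (1−q)·2 = 3q + 2
  the row player's payoff to U: q·0 + (1−q)·5 = -5q + 5
  3q + 2 = -5q + 5  ⇒  8q = 3  ⇒  q = 3/8.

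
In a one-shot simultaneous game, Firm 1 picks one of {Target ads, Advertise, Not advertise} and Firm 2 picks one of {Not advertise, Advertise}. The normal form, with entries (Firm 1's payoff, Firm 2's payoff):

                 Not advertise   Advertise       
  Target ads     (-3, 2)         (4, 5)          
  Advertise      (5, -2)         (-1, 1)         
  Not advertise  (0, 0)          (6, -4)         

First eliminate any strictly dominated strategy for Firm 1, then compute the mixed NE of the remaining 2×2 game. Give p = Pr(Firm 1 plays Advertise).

Firm 1's strategy Target ads is strictly dominated by Not advertise: 0 > -3 and 6 > 4. Eliminate Target ads.
Set Firm 2's expected payoff from Not advertise equal to that from Advertise:
  Firm 2's expected payoff from Not advertise: p·(-2) + (1−p)·0 = -2p
  Firm 2's expected payoff from Advertise: p·1 + (1−p)·(-4) = 5p - 4
  -2p = 5p - 4  ⇒  -7p = -4  ⇒  p = 4/7.

p = 4/7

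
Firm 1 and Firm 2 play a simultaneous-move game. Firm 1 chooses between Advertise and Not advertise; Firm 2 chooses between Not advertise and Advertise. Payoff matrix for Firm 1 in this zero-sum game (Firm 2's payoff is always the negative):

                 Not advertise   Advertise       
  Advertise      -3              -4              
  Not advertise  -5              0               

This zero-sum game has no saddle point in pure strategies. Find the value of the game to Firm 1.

Set Firm 1's expected payoff from Advertise equal to that from Not advertise:
  Firm 1's payoff to Advertise: q·(-3) + (1−q)·(-4) = q - 4
  Firm 1's payoff to Not advertise: q·(-5) + (1−q)·0 = -5q
  q - 4 = -5q  ⇒  6q = 4  ⇒  q = 2/3.
The value is Firm 1's expected payoff against this mix (using Advertise): (2/3)·(-3) + (1/3)·(-4) = -10/3.

v = -10/3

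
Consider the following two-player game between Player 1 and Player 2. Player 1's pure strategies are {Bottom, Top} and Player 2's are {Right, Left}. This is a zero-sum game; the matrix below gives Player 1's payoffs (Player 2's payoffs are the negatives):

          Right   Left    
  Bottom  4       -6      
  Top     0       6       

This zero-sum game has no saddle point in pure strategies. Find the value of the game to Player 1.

For Player 1 to be willing to mix, Player 1 must be indifferent between Bottom and Top, which pins down Player 2's mix.
  Player 1's expected payoff from Bottom: q·4 + (1−q)·(-6) = 10q - 6
  Player 1's expected payoff from Top: q·0 + (1−q)·6 = -6q + 6
  10q - 6 = -6q + 6  ⇒  16q = 12  ⇒  q = 3/4.
The value is Player 1's expected payoff against this mix (using Bottom): (3/4)·4 + (1/4)·(-6) = 3/2.

v = 3/2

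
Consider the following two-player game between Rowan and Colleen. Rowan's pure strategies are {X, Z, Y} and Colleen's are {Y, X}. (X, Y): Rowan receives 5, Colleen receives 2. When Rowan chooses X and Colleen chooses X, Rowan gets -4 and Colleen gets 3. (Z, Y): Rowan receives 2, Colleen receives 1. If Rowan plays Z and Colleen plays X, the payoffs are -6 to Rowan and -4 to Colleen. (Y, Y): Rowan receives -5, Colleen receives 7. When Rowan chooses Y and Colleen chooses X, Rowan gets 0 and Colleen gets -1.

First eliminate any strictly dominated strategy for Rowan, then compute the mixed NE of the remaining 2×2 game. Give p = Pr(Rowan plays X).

p = 8/9

Rowan's strategy Z is strictly dominated by X: 5 > 2 and -4 > -6. Eliminate Z.
Rowan's mix must leave Colleen indifferent between Y and X.
  Colleen's expected payoff from Y: p·2 + (1−p)·7 = -5p + 7
  Colleen's expected payoff from X: p·3 + (1−p)·(-1) = 4p - 1
  -5p + 7 = 4p - 1  ⇒  -9p = -8  ⇒  p = 8/9.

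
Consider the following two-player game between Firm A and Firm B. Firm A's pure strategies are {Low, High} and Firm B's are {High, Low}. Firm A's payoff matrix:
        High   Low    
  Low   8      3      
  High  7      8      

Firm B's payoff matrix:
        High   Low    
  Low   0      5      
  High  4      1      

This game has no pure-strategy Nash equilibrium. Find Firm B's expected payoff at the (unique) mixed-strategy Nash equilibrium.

5/2

For Firm B to be willing to mix, Firm B must be indifferent between High and Low, which pins down Firm A's mix.
  Firm B's payoff from High: p·0 + (1−p)·4 = -4p + 4
  Firm B's payoff from Low: p·5 + (1−p)·1 = 4p + 1
  -4p + 4 = 4p + 1  ⇒  -8p = -3  ⇒  p = 3/8.
At equilibrium Firm B is indifferent across columns, so Firm B's payoff equals the payoff from High: (3/8)·0 + (5/8)·4 = 5/2.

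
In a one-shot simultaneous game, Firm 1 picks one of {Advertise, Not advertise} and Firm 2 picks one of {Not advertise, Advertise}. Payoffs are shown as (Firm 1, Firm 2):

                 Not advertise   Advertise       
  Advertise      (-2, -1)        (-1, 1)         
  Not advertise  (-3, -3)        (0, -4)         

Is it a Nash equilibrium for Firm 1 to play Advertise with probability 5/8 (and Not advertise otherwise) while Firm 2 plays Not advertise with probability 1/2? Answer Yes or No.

Given Firm 1's mix p = 5/8, Firm 2's payoff from Not advertise is -7/4 but from Advertise is -7/8. Firm 2 strictly prefers Advertise, so Firm 2 would not mix.
So the proposed profile is not a Nash equilibrium.

No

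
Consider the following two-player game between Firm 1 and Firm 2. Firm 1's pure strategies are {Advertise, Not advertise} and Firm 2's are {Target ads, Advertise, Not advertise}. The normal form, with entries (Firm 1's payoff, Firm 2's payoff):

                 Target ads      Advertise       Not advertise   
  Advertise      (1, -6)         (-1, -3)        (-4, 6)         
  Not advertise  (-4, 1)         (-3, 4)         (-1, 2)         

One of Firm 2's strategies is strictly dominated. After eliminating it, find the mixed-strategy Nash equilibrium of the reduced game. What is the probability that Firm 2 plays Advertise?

q = 3/5

Firm 2's strategy Target ads is strictly dominated by Advertise: -3 > -6 and 4 > 1. Eliminate Target ads.
Set Firm 1's expected payoff from Advertise equal to that from Not advertise:
  Firm 1's payoff from Advertise: q·(-1) + (1−q)·(-4) = 3q - 4
  Firm 1's payoff from Not advertise: q·(-3) + (1−q)·(-1) = -2q - 1
  3q - 4 = -2q - 1  ⇒  5q = 3  ⇒  q = 3/5.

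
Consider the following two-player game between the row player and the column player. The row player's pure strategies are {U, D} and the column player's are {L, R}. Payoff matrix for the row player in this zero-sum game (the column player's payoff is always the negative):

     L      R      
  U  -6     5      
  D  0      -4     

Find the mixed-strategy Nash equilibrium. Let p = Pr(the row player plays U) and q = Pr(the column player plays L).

In a mixed equilibrium the column player is indifferent between L and R; this condition fixes p.
  the column player's payoff from L: p·6 + (1−p)·0 = 6p
  the column player's payoff from R: p·(-5) + (1−p)·4 = -9p + 4
  6p = -9p + 4  ⇒  15p = 4  ⇒  p = 4/15.
The row player's indifference between U and D determines the column player's mixing probability q:
  the row player's payoff from U: q·(-6) + (1−q)·5 = -11q + 5
  the row player's payoff from D: q·0 + (1−q)·(-4) = 4q - 4
  -11q + 5 = 4q - 4  ⇒  -15q = -9  ⇒  q = 3/5.

p = 4/15, q = 3/5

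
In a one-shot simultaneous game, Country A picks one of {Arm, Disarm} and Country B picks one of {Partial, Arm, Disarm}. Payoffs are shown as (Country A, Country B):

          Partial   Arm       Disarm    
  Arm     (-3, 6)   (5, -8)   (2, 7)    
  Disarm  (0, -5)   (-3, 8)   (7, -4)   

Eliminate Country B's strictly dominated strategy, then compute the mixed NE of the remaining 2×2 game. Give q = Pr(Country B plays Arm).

q = 5/13

Country B's strategy Partial is strictly dominated by Disarm: 7 > 6 and -4 > -5. Eliminate Partial.
Set Country A's expected payoff from Arm equal to that from Disarm:
  Country A's payoff from Arm: q·5 + (1−q)·2 = 3q + 2
  Country A's payoff from Disarm: q·(-3) + (1−q)·7 = -10q + 7
  3q + 2 = -10q + 7  ⇒  13q = 5  ⇒  q = 5/13.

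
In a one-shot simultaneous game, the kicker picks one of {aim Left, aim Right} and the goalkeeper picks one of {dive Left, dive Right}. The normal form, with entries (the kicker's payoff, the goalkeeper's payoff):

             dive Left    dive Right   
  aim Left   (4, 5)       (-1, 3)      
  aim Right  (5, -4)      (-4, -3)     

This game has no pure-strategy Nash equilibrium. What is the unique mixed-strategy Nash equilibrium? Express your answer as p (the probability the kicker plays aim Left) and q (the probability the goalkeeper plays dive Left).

The kicker's mix must leave the goalkeeper indifferent between dive Left and dive Right.
  the goalkeeper's expected payoff from dive Left: p·5 + (1−p)·(-4) = 9p - 4
  the goalkeeper's expected payoff from dive Right: p·3 + (1−p)·(-3) = 6p - 3
  9p - 4 = 6p - 3  ⇒  3p = 1  ⇒  p = 1/3.
The kicker's indifference between aim Left and aim Right determines the goalkeeper's mixing probability q:
  the kicker's payoff to aim Left: q·4 + (1−q)·(-1) = 5q - 1
  the kicker's payoff to aim Right: q·5 + (1−q)·(-4) = 9q - 4
  5q - 1 = 9q - 4  ⇒  -4q = -3  ⇒  q = 3/4.

p = 1/3, q = 3/4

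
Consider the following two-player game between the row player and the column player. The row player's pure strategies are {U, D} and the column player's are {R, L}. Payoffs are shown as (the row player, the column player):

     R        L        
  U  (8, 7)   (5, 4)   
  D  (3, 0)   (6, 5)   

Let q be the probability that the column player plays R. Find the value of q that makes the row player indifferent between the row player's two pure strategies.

q = 1/6

Set the row player's expected payoff from U equal to that from D:
  the row player's payoff to U: q·8 + (1−q)·5 = 3q + 5
  the row player's payoff to D: q·3 + (1−q)·6 = -3q + 6
  3q + 5 = -3q + 6  ⇒  6q = 1  ⇒  q = 1/6.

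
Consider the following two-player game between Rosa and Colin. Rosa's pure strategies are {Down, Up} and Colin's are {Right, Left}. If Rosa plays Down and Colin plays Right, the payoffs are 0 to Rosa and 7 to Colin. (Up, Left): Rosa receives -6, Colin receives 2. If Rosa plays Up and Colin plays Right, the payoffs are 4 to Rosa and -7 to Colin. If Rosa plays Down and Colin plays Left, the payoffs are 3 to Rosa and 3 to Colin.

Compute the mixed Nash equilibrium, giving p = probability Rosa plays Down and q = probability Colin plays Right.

p = 9/13, q = 9/13

Set Colin's expected payoff from Right equal to that from Left:
  Colin's payoff from Right: p·7 + (1−p)·(-7) = 14p - 7
  Colin's payoff from Left: p·3 + (1−p)·2 = p + 2
  14p - 7 = p + 2  ⇒  13p = 9  ⇒  p = 9/13.
For Rosa to be willing to mix, Rosa must be indifferent between Down and Up, which pins down Colin's mix.
  Rosa's payoff to Down: q·0 + (1−q)·3 = -3q + 3
  Rosa's payoff to Up: q·4 + (1−q)·(-6) = 10q - 6
  -3q + 3 = 10q - 6  ⇒  -13q = -9  ⇒  q = 9/13.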